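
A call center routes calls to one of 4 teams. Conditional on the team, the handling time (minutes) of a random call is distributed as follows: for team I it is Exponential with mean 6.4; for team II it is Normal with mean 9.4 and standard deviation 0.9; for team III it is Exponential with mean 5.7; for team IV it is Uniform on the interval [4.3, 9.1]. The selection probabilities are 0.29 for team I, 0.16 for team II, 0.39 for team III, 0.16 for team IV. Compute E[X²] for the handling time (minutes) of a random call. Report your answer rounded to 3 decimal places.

70.856

For each component E[X²] = Var + (mean)², giving I: 81.92; II: 89.17; III: 64.98; IV: 46.81.
Overall E[X²] = 0.29·81.92 + 0.16·89.17 + 0.39·64.98 + 0.16·46.81 = 70.8558.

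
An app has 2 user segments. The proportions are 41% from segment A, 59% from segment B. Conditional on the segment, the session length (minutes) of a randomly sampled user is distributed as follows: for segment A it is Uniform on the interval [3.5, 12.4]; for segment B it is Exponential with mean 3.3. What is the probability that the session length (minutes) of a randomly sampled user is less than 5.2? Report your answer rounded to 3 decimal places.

Conditional on each segment, P(X < 5.2): A: 0.191011; B: 0.793149.
By total probability, P(X < 5.2) = 0.41·0.191011 + 0.59·0.793149 = 0.546273.

0.546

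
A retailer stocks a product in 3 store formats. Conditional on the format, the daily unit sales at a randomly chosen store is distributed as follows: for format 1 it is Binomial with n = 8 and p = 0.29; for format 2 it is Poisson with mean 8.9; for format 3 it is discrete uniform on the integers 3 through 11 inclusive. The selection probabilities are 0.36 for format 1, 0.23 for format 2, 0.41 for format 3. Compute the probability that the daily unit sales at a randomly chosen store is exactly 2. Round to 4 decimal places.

0.1098

Conditional on each format, P(X = 2): 1: 0.301651; 2: 0.00540168; 3: 0.
By total probability, P(X = 2) = 0.36·0.301651 + 0.23·0.00540168 + 0.41·0 = 0.109837.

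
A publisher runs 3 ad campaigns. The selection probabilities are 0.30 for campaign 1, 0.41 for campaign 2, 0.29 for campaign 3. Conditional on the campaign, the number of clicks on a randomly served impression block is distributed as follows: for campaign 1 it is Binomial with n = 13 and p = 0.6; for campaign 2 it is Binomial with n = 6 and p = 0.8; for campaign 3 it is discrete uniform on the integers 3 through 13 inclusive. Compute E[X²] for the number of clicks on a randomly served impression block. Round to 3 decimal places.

For each component E[X²] = Var + (mean)², giving 1: 63.96; 2: 24; 3: 74.
Overall E[X²] = 0.3·63.96 + 0.41·24 + 0.29·74 = 50.488.

50.488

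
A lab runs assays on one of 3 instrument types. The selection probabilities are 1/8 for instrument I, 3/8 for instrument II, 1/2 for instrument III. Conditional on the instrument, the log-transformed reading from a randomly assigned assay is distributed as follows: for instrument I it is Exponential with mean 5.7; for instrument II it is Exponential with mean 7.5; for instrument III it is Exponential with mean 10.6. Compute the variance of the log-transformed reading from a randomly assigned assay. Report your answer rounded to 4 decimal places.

84.7894

Per component, I: μ=5.7, E[X²]=64.98; II: μ=7.5, E[X²]=112.5; III: μ=10.6, E[X²]=224.72.
E[X] = 0.125·5.7 + 0.375·7.5 + 0.5·10.6 = 8.825.
E[X²] = 0.125·64.98 + 0.375·112.5 + 0.5·224.72 = 162.67.
Var(X) = E[X²] − (E[X])² = 162.67 − 77.8806 = 84.7894.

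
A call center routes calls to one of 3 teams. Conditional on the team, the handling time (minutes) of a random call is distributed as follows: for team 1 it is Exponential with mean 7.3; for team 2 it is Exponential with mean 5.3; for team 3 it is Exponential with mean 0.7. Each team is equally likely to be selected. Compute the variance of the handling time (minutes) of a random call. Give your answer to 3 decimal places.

34.926

Per component, 1: μ=7.3, E[X²]=106.58; 2: μ=5.3, E[X²]=56.18; 3: μ=0.7, E[X²]=0.98.
E[X] = 0.333333·7.3 + 0.333333·5.3 + 0.333333·0.7 = 4.43333.
E[X²] = 0.333333·106.58 + 0.333333·56.18 + 0.333333·0.98 = 54.58.
Var(X) = E[X²] − (E[X])² = 54.58 − 19.6544 = 34.9256.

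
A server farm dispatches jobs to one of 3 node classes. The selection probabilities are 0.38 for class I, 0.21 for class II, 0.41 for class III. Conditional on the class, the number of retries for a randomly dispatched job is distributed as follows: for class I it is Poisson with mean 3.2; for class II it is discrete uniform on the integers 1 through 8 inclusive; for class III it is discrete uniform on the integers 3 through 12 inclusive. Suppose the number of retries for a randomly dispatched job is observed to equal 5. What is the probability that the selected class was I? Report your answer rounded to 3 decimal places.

Likelihoods P(X=5 | ·): I: 0.113979; II: 0.125; III: 0.1.
Posterior ∝ prior × likelihood. Numerator for I: 0.38·0.113979 = 0.0433122.
Normalizing constant: 0.38·0.113979 + 0.21·0.125 + 0.41·0.1 = 0.110562.
P(I | observation) = 0.0433122 / 0.110562 = 0.391745.

0.392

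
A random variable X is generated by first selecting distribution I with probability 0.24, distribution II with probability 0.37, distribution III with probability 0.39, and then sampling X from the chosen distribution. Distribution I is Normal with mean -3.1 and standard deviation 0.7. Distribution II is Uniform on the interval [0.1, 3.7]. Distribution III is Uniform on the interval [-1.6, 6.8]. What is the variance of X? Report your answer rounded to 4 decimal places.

8.1422

Per component, I: μ=-3.1, E[X²]=10.1; II: μ=1.9, E[X²]=4.69; III: μ=2.6, E[X²]=12.64.
E[X] = 0.24·-3.1 + 0.37·1.9 + 0.39·2.6 = 0.973.
E[X²] = 0.24·10.1 + 0.37·4.69 + 0.39·12.64 = 9.0889.
Var(X) = E[X²] − (E[X])² = 9.0889 − 0.946729 = 8.14217.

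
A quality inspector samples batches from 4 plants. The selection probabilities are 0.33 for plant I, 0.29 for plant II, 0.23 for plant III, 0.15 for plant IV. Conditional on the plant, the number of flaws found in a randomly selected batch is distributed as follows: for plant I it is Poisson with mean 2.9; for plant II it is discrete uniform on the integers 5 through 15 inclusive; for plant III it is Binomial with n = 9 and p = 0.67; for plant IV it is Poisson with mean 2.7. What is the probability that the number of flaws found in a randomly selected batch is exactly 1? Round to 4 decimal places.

Conditional on each plant, P(X = 1): I: 0.159567; II: 0; III: 0.000848064; IV: 0.181455.
By total probability, P(X = 1) = 0.33·0.159567 + 0.29·0 + 0.23·0.000848064 + 0.15·0.181455 = 0.0800705.

0.0801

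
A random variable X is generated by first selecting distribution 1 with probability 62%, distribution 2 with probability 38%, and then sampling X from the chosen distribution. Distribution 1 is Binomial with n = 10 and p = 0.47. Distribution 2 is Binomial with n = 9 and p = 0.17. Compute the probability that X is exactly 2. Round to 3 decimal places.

0.146

Conditional on each component, P(X = 2): 1: 0.0618892; 2: 0.282323.
By total probability, P(X = 2) = 0.62·0.0618892 + 0.38·0.282323 = 0.145654.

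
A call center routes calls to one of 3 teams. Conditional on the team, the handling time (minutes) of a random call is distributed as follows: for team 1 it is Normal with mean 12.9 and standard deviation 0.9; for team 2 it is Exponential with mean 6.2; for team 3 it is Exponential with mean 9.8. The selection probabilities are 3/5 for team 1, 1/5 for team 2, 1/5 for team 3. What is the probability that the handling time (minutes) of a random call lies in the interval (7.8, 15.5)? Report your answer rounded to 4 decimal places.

0.6884

Conditional on each team, P(7.8 < X < 15.5): 1: 0.998067; 2: 0.202119; 3: 0.245528.
By total probability, P(7.8 < X < 15.5) = 0.6·0.998067 + 0.2·0.202119 + 0.2·0.245528 = 0.688369.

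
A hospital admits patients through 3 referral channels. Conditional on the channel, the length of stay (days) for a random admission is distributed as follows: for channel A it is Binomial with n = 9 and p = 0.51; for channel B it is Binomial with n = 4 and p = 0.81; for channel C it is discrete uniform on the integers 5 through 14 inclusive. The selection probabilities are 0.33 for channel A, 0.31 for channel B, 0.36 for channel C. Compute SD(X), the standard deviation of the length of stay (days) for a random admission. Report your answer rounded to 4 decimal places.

3.3655

Per component, A: μ=4.59, E[X²]=23.3172; B: μ=3.24, E[X²]=11.1132; C: μ=9.5, E[X²]=98.5.
E[X] = 0.33·4.59 + 0.31·3.24 + 0.36·9.5 = 5.9391.
E[X²] = 0.33·23.3172 + 0.31·11.1132 + 0.36·98.5 = 46.5998.
Var(X) = E[X²] − (E[X])² = 46.5998 − 35.2729 = 11.3269.
SD(X) = √11.3269 = 3.36554.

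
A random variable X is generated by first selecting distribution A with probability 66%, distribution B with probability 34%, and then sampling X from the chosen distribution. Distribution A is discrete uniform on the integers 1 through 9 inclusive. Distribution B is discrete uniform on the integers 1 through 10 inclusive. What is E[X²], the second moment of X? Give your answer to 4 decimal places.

For each component E[X²] = Var + (mean)², giving A: 31.6667; B: 38.5.
Overall E[X²] = 0.66·31.6667 + 0.34·38.5 = 33.99.

33.9900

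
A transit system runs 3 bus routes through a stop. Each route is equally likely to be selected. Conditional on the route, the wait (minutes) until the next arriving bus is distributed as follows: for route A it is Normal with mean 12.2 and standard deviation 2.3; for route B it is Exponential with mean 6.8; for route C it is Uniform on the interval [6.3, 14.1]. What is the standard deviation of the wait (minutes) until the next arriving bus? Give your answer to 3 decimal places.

4.882

Per component, A: μ=12.2, E[X²]=154.13; B: μ=6.8, E[X²]=92.48; C: μ=10.2, E[X²]=109.11.
E[X] = 0.333333·12.2 + 0.333333·6.8 + 0.333333·10.2 = 9.73333.
E[X²] = 0.333333·154.13 + 0.333333·92.48 + 0.333333·109.11 = 118.573.
Var(X) = E[X²] − (E[X])² = 118.573 − 94.7378 = 23.8356.
SD(X) = √23.8356 = 4.88217.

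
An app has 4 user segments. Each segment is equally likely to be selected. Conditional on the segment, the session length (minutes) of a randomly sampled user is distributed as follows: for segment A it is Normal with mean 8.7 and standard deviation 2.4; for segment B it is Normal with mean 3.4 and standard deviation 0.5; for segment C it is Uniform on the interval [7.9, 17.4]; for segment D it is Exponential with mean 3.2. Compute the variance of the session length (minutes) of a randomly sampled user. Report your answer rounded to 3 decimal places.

Per component, A: μ=8.7, E[X²]=81.45; B: μ=3.4, E[X²]=11.81; C: μ=12.65, E[X²]=167.543; D: μ=3.2, E[X²]=20.48.
E[X] = 0.25·8.7 + 0.25·3.4 + 0.25·12.65 + 0.25·3.2 = 6.9875.
E[X²] = 0.25·81.45 + 0.25·11.81 + 0.25·167.543 + 0.25·20.48 = 70.3208.
Var(X) = E[X²] − (E[X])² = 70.3208 − 48.8252 = 21.4957.

21.496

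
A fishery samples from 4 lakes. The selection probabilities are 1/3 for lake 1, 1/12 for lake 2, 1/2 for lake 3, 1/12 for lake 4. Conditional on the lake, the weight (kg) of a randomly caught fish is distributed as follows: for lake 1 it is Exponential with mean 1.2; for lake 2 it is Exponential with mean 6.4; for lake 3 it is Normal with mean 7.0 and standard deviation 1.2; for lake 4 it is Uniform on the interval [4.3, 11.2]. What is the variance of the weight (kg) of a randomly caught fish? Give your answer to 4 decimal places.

Per component, 1: μ=1.2, E[X²]=2.88; 2: μ=6.4, E[X²]=81.92; 3: μ=7, E[X²]=50.44; 4: μ=7.75, E[X²]=64.03.
E[X] = 0.333333·1.2 + 0.0833333·6.4 + 0.5·7 + 0.0833333·7.75 = 5.07917.
E[X²] = 0.333333·2.88 + 0.0833333·81.92 + 0.5·50.44 + 0.0833333·64.03 = 38.3425.
Var(X) = E[X²] − (E[X])² = 38.3425 − 25.7979 = 12.5446.

12.5446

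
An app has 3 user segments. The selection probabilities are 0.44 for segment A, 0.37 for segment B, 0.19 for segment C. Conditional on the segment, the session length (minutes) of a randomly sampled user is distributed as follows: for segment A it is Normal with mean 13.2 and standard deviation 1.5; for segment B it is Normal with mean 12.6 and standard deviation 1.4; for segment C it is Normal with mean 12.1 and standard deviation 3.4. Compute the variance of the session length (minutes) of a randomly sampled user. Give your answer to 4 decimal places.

4.0889

Per component, A: μ=13.2, E[X²]=176.49; B: μ=12.6, E[X²]=160.72; C: μ=12.1, E[X²]=157.97.
E[X] = 0.44·13.2 + 0.37·12.6 + 0.19·12.1 = 12.769.
E[X²] = 0.44·176.49 + 0.37·160.72 + 0.19·157.97 = 167.136.
Var(X) = E[X²] − (E[X])² = 167.136 − 163.047 = 4.08894.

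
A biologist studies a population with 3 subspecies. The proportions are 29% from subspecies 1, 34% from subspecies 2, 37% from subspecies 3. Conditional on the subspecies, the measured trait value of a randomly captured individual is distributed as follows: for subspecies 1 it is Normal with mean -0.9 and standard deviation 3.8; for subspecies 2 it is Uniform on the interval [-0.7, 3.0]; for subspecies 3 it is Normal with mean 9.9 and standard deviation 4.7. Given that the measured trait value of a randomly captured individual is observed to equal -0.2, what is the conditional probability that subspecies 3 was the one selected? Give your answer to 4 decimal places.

0.0250

Likelihoods f(-0.2 | ·): 1: 0.103219; 2: 0.27027; 3: 0.00843417.
Posterior ∝ prior × likelihood. Numerator for 3: 0.37·0.00843417 = 0.00312064.
Normalizing constant: 0.29·0.103219 + 0.34·0.27027 + 0.37·0.00843417 = 0.124946.
P(3 | observation) = 0.00312064 / 0.124946 = 0.0249759.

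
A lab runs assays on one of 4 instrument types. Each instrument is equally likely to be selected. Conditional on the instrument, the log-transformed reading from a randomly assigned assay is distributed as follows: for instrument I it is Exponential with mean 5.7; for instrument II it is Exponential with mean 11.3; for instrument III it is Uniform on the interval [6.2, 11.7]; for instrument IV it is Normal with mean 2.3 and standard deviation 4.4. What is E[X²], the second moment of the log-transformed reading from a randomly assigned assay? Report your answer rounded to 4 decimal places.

106.9083

For each component E[X²] = Var + (mean)², giving I: 64.98; II: 255.38; III: 82.6233; IV: 24.65.
Overall E[X²] = 0.25·64.98 + 0.25·255.38 + 0.25·82.6233 + 0.25·24.65 = 106.908.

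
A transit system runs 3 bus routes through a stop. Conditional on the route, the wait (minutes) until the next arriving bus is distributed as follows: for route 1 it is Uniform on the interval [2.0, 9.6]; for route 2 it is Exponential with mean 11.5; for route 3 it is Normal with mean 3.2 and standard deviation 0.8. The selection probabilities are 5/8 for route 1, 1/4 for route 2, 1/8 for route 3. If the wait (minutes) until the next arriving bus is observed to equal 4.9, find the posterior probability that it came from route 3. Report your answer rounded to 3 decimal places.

0.063

Likelihoods f(4.9 | ·): 1: 0.131579; 2: 0.0567878; 3: 0.0521512.
Posterior ∝ prior × likelihood. Numerator for 3: 0.125·0.0521512 = 0.0065189.
Normalizing constant: 0.625·0.131579 + 0.25·0.0567878 + 0.125·0.0521512 = 0.102953.
P(3 | observation) = 0.0065189 / 0.102953 = 0.0633194.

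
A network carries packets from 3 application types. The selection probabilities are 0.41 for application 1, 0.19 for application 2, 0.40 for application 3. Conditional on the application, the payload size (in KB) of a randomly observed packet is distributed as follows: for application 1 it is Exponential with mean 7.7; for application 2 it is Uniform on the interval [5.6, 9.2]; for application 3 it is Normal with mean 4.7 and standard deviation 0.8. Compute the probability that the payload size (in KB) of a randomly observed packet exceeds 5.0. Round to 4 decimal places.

Conditional on each application, P(X > 5.0): 1: 0.522385; 2: 1; 3: 0.35383.
By total probability, P(X > 5.0) = 0.41·0.522385 + 0.19·1 + 0.4·0.35383 = 0.54571.

0.5457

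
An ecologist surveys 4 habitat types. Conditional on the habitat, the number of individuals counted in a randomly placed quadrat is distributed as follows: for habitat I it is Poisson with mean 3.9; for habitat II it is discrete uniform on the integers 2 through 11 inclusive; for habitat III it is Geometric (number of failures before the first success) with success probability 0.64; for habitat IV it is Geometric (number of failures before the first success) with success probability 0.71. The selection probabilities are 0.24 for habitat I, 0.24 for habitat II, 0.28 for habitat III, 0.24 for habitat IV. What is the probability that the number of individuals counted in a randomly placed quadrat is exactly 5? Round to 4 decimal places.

0.0620

Conditional on each habitat, P(X = 5): I: 0.152193; II: 0.1; III: 0.00386984; IV: 0.00145629.
By total probability, P(X = 5) = 0.24·0.152193 + 0.24·0.1 + 0.28·0.00386984 + 0.24·0.00145629 = 0.0619593.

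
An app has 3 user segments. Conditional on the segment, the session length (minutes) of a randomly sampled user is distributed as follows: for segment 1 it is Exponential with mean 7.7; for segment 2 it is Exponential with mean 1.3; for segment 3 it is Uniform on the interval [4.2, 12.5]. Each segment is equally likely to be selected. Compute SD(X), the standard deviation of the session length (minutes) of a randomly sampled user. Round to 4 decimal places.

5.6887

Per component, 1: μ=7.7, E[X²]=118.58; 2: μ=1.3, E[X²]=3.38; 3: μ=8.35, E[X²]=75.4633.
E[X] = 0.333333·7.7 + 0.333333·1.3 + 0.333333·8.35 = 5.78333.
E[X²] = 0.333333·118.58 + 0.333333·3.38 + 0.333333·75.4633 = 65.8078.
Var(X) = E[X²] − (E[X])² = 65.8078 − 33.4469 = 32.3608.
SD(X) = √32.3608 = 5.68866.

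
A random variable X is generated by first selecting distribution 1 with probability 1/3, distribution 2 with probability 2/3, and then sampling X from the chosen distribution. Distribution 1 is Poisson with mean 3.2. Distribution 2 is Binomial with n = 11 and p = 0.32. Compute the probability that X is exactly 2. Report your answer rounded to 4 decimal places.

0.1863

Conditional on each component, P(X = 2): 1: 0.208702; 2: 0.175083.
By total probability, P(X = 2) = 0.333333·0.208702 + 0.666667·0.175083 = 0.186289.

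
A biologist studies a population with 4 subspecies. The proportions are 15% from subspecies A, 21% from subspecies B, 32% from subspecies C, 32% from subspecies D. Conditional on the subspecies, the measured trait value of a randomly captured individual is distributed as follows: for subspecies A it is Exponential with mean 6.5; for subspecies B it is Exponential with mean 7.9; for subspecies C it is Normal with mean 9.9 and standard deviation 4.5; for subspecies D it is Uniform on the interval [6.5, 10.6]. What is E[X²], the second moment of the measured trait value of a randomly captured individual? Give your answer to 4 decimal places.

100.5715

For each component E[X²] = Var + (mean)², giving A: 84.5; B: 124.82; C: 118.26; D: 74.5033.
Overall E[X²] = 0.15·84.5 + 0.21·124.82 + 0.32·118.26 + 0.32·74.5033 = 100.571.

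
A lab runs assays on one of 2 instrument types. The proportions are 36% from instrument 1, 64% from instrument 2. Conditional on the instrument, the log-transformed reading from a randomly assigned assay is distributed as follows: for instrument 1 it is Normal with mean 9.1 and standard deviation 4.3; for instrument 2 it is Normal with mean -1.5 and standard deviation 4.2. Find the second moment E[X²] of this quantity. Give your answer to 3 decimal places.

49.198

For each component E[X²] = Var + (mean)², giving 1: 101.3; 2: 19.89.
Overall E[X²] = 0.36·101.3 + 0.64·19.89 = 49.1976.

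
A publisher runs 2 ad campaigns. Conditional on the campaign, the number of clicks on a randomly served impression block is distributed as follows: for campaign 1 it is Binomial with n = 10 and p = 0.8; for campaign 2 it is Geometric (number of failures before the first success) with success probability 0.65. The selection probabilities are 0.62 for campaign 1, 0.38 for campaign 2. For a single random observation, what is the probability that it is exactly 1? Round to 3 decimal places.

0.086

Conditional on each campaign, P(X = 1): 1: 4.096e-06; 2: 0.2275.
By total probability, P(X = 1) = 0.62·4.096e-06 + 0.38·0.2275 = 0.0864525.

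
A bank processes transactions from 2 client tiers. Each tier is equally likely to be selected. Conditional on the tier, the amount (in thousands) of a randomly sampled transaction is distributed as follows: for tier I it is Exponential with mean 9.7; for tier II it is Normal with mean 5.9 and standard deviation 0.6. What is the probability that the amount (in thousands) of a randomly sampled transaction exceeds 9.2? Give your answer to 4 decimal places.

Conditional on each tier, P(X > 9.2): I: 0.38734; II: 1.89896e-08.
By total probability, P(X > 9.2) = 0.5·0.38734 + 0.5·1.89896e-08 = 0.19367.

0.1937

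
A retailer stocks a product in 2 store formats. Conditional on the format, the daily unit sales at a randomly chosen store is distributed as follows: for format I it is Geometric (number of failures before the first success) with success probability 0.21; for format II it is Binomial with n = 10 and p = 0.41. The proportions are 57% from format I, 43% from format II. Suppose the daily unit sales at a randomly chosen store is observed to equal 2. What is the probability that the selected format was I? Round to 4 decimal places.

0.6100

Likelihoods P(X=2 | ·): I: 0.131061; II: 0.11107.
Posterior ∝ prior × likelihood. Numerator for I: 0.57·0.131061 = 0.0747048.
Normalizing constant: 0.57·0.131061 + 0.43·0.11107 = 0.122465.
P(I | observation) = 0.0747048 / 0.122465 = 0.61001.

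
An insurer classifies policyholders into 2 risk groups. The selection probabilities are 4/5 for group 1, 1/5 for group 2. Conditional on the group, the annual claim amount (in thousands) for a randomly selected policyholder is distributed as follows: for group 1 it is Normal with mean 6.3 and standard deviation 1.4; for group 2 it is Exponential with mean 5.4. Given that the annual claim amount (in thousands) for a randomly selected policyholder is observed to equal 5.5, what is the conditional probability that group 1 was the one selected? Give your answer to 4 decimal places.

Likelihoods f(5.5 | ·): 1: 0.242034; 2: 0.0668758.
Posterior ∝ prior × likelihood. Numerator for 1: 0.8·0.242034 = 0.193627.
Normalizing constant: 0.8·0.242034 + 0.2·0.0668758 = 0.207003.
P(1 | observation) = 0.193627 / 0.207003 = 0.935386.

0.9354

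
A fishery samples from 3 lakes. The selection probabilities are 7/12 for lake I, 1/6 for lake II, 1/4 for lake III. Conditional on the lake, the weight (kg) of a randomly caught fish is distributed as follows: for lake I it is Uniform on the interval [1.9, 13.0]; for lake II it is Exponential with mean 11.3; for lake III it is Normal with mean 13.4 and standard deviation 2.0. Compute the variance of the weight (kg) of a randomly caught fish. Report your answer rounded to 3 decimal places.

35.059

Per component, I: μ=7.45, E[X²]=65.77; II: μ=11.3, E[X²]=255.38; III: μ=13.4, E[X²]=183.56.
E[X] = 0.583333·7.45 + 0.166667·11.3 + 0.25·13.4 = 9.57917.
E[X²] = 0.583333·65.77 + 0.166667·255.38 + 0.25·183.56 = 126.819.
Var(X) = E[X²] − (E[X])² = 126.819 − 91.7604 = 35.0587.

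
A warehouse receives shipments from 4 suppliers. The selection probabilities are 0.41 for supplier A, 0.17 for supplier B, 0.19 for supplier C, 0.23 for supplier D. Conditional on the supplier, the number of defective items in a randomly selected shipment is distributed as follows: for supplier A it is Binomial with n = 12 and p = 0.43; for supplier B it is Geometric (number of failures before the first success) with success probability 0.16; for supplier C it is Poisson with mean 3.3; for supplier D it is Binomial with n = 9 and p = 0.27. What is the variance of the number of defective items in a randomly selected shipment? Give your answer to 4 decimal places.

9.2587

Per component, A: μ=5.16, E[X²]=29.5668; B: μ=5.25, E[X²]=60.375; C: μ=3.3, E[X²]=14.19; D: μ=2.43, E[X²]=7.6788.
E[X] = 0.41·5.16 + 0.17·5.25 + 0.19·3.3 + 0.23·2.43 = 4.194.
E[X²] = 0.41·29.5668 + 0.17·60.375 + 0.19·14.19 + 0.23·7.6788 = 26.8484.
Var(X) = E[X²] − (E[X])² = 26.8484 − 17.5896 = 9.25873.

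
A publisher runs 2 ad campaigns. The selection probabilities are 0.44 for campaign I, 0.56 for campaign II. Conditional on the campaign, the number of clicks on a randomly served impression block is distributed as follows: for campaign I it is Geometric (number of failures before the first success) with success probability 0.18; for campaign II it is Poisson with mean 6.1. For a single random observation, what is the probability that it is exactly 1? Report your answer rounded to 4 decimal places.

Conditional on each campaign, P(X = 1): I: 0.1476; II: 0.0136815.
By total probability, P(X = 1) = 0.44·0.1476 + 0.56·0.0136815 = 0.0726056.

0.0726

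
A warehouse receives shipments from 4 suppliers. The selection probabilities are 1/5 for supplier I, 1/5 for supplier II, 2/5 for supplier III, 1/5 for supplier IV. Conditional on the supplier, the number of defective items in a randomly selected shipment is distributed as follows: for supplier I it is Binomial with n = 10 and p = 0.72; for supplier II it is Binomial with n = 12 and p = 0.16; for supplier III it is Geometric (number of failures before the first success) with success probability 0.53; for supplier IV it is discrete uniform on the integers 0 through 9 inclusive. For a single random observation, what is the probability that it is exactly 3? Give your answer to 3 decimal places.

Conditional on each supplier, P(X = 3): I: 0.00604345; II: 0.187627; III: 0.0550262; IV: 0.1.
By total probability, P(X = 3) = 0.2·0.00604345 + 0.2·0.187627 + 0.4·0.0550262 + 0.2·0.1 = 0.0807446.

0.081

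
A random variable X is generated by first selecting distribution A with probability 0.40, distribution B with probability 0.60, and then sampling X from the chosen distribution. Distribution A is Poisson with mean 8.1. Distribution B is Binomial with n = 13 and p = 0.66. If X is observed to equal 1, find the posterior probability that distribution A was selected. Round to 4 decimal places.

Likelihoods P(X=1 | ·): A: 0.00245867; B: 2.04755e-05.
Posterior ∝ prior × likelihood. Numerator for A: 0.4·0.00245867 = 0.000983467.
Normalizing constant: 0.4·0.00245867 + 0.6·2.04755e-05 = 0.000995752.
P(A | observation) = 0.000983467 / 0.000995752 = 0.987662.

0.9877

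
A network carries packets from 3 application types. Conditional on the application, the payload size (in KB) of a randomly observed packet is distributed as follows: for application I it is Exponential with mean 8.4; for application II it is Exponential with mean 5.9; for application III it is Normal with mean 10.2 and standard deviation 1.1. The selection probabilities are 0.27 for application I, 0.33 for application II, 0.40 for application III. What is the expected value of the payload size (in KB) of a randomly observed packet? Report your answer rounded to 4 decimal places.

Component means — I: 8.4; II: 5.9; III: 10.2.
E[X] = 0.27·8.4 + 0.33·5.9 + 0.4·10.2 = 8.295.

8.2950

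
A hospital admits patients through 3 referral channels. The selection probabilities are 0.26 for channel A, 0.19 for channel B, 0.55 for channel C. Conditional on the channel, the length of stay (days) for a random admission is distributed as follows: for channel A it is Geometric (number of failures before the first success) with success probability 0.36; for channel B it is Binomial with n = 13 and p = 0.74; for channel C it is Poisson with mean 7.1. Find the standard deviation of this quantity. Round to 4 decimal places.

Per component, A: μ=1.77778, E[X²]=8.09877; B: μ=9.62, E[X²]=95.0456; C: μ=7.1, E[X²]=57.51.
E[X] = 0.26·1.77778 + 0.19·9.62 + 0.55·7.1 = 6.19502.
E[X²] = 0.26·8.09877 + 0.19·95.0456 + 0.55·57.51 = 51.7948.
Var(X) = E[X²] − (E[X])² = 51.7948 − 38.3783 = 13.4165.
SD(X) = √13.4165 = 3.66286.

3.6629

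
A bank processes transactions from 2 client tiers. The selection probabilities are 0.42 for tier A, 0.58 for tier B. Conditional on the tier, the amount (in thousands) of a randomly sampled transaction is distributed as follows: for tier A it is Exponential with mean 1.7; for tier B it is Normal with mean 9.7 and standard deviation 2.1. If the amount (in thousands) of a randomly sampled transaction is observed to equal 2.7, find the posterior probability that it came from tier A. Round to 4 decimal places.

0.9916

Likelihoods f(2.7 | ·): A: 0.120168; B: 0.000734419.
Posterior ∝ prior × likelihood. Numerator for A: 0.42·0.120168 = 0.0504706.
Normalizing constant: 0.42·0.120168 + 0.58·0.000734419 = 0.0508966.
P(A | observation) = 0.0504706 / 0.0508966 = 0.991631.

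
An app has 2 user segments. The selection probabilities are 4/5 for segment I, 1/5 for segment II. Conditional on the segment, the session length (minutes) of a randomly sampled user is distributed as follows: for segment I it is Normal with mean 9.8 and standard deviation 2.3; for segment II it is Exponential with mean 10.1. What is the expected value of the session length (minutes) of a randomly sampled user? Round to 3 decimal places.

9.860

Component means — I: 9.8; II: 10.1.
E[X] = 0.8·9.8 + 0.2·10.1 = 9.86.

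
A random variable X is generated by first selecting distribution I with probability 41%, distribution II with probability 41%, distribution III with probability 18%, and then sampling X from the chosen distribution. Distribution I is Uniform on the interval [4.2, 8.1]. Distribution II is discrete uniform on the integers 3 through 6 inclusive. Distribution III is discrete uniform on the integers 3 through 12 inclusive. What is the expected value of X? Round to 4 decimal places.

5.7165

Component means — I: 6.15; II: 4.5; III: 7.5.
E[X] = 0.41·6.15 + 0.41·4.5 + 0.18·7.5 = 5.7165.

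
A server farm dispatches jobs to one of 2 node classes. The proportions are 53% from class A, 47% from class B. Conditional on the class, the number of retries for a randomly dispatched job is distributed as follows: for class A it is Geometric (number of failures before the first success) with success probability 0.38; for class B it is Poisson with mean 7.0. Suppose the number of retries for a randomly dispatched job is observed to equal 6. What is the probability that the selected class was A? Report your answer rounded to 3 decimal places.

Likelihoods P(X=6 | ·): A: 0.0215841; B: 0.149003.
Posterior ∝ prior × likelihood. Numerator for A: 0.53·0.0215841 = 0.0114396.
Normalizing constant: 0.53·0.0215841 + 0.47·0.149003 = 0.0814709.
P(A | observation) = 0.0114396 / 0.0814709 = 0.140413.

0.140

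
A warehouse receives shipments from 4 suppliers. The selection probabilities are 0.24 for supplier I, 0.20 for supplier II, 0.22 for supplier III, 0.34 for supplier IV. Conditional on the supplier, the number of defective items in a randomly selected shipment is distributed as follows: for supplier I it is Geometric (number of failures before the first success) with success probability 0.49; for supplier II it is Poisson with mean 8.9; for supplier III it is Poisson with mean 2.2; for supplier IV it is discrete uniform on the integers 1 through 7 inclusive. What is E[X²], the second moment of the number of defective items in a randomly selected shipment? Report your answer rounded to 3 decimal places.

For each component E[X²] = Var + (mean)², giving I: 3.20741; II: 88.11; III: 7.04; IV: 20.
Overall E[X²] = 0.24·3.20741 + 0.2·88.11 + 0.22·7.04 + 0.34·20 = 26.7406.

26.741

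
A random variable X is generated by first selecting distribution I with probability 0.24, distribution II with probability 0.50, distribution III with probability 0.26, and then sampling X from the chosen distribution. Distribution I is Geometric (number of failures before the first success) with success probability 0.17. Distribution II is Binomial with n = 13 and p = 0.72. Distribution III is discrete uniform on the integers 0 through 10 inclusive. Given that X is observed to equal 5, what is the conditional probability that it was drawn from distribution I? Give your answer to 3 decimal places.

Likelihoods P(X=5 | ·): I: 0.0669637; II: 0.00940817; III: 0.0909091.
Posterior ∝ prior × likelihood. Numerator for I: 0.24·0.0669637 = 0.0160713.
Normalizing constant: 0.24·0.0669637 + 0.5·0.00940817 + 0.26·0.0909091 = 0.0444117.
P(I | observation) = 0.0160713 / 0.0444117 = 0.36187.

0.362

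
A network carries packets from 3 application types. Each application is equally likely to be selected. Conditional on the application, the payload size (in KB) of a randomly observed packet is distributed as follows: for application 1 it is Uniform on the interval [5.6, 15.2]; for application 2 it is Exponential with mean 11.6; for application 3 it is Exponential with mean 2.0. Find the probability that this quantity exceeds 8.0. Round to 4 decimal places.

0.4234

Conditional on each application, P(X > 8.0): 1: 0.75; 2: 0.501749; 3: 0.0183156.
By total probability, P(X > 8.0) = 0.333333·0.75 + 0.333333·0.501749 + 0.333333·0.0183156 = 0.423355.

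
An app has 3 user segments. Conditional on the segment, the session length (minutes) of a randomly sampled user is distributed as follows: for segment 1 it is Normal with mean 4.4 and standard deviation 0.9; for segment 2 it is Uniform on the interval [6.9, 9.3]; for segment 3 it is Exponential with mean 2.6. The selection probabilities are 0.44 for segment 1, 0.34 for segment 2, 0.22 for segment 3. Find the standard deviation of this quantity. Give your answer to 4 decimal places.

2.5751

Per component, 1: μ=4.4, E[X²]=20.17; 2: μ=8.1, E[X²]=66.09; 3: μ=2.6, E[X²]=13.52.
E[X] = 0.44·4.4 + 0.34·8.1 + 0.22·2.6 = 5.262.
E[X²] = 0.44·20.17 + 0.34·66.09 + 0.22·13.52 = 34.3198.
Var(X) = E[X²] − (E[X])² = 34.3198 − 27.6886 = 6.63116.
SD(X) = √6.63116 = 2.5751.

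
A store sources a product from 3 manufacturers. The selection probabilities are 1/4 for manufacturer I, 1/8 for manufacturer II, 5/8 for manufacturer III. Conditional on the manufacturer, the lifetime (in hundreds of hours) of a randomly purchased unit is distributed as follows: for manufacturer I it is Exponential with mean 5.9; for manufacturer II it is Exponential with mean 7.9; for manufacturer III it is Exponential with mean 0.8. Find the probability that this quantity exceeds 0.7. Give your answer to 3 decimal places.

0.597

Conditional on each manufacturer, P(X > 0.7): I: 0.888124; II: 0.915205; III: 0.416862.
By total probability, P(X > 0.7) = 0.25·0.888124 + 0.125·0.915205 + 0.625·0.416862 = 0.59697.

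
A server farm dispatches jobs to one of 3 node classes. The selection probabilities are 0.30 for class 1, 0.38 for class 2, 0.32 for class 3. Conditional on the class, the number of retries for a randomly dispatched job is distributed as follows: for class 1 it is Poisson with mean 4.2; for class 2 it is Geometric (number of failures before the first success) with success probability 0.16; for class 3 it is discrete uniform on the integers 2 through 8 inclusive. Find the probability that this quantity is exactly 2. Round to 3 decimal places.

Conditional on each class, P(X = 2): 1: 0.132261; 2: 0.112896; 3: 0.142857.
By total probability, P(X = 2) = 0.3·0.132261 + 0.38·0.112896 + 0.32·0.142857 = 0.128293.

0.128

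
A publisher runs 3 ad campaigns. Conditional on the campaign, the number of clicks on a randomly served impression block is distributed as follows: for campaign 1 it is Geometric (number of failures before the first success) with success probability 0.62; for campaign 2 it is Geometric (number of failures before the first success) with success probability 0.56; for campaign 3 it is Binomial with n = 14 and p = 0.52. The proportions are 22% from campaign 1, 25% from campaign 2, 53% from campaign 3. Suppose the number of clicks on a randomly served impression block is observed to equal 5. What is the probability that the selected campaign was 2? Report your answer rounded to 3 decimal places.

0.040

Likelihoods P(X=5 | ·): 1: 0.00491258; 2: 0.00923531; 3: 0.102956.
Posterior ∝ prior × likelihood. Numerator for 2: 0.25·0.00923531 = 0.00230883.
Normalizing constant: 0.22·0.00491258 + 0.25·0.00923531 + 0.53·0.102956 = 0.0579563.
P(2 | observation) = 0.00230883 / 0.0579563 = 0.0398374.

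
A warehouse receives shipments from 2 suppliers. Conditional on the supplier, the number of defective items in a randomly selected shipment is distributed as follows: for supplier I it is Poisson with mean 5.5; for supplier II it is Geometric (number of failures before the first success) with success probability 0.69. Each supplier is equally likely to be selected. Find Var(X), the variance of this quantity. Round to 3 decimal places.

Per component, I: μ=5.5, E[X²]=35.75; II: μ=0.449275, E[X²]=0.852972.
E[X] = 0.5·5.5 + 0.5·0.449275 = 2.97464.
E[X²] = 0.5·35.75 + 0.5·0.852972 = 18.3015.
Var(X) = E[X²] − (E[X])² = 18.3015 − 8.84847 = 9.45302.

9.453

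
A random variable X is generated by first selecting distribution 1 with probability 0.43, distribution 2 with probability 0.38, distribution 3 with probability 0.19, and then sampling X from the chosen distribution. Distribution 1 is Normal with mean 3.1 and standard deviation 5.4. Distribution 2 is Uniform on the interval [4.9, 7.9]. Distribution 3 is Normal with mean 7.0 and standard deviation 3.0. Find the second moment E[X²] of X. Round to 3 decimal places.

43.541

For each component E[X²] = Var + (mean)², giving 1: 38.77; 2: 41.71; 3: 58.
Overall E[X²] = 0.43·38.77 + 0.38·41.71 + 0.19·58 = 43.5409.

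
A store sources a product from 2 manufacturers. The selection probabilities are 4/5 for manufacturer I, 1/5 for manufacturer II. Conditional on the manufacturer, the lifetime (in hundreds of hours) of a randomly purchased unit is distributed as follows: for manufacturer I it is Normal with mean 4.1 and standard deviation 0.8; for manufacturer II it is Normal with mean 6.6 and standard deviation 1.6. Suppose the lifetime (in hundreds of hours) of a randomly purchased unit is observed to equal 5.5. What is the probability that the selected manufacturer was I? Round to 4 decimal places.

Likelihoods f(5.5 | ·): I: 0.107847; II: 0.196858.
Posterior ∝ prior × likelihood. Numerator for I: 0.8·0.107847 = 0.0862773.
Normalizing constant: 0.8·0.107847 + 0.2·0.196858 = 0.125649.
P(I | observation) = 0.0862773 / 0.125649 = 0.686653.

0.6867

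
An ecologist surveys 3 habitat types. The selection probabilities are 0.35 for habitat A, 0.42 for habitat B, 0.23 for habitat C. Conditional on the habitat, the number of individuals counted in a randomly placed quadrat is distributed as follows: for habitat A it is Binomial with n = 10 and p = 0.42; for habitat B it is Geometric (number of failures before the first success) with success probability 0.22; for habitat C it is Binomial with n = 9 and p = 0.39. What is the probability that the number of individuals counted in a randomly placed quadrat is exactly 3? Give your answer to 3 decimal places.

0.172

Conditional on each habitat, P(X = 3): A: 0.196302; B: 0.104401; C: 0.256716.
By total probability, P(X = 3) = 0.35·0.196302 + 0.42·0.104401 + 0.23·0.256716 = 0.171599.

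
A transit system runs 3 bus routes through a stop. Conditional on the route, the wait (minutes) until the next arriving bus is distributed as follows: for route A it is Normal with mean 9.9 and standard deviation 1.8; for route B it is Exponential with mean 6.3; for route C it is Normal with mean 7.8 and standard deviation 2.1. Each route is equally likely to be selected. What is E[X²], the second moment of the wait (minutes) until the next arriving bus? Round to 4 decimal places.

81.9600

For each component E[X²] = Var + (mean)², giving A: 101.25; B: 79.38; C: 65.25.
Overall E[X²] = 0.333333·101.25 + 0.333333·79.38 + 0.333333·65.25 = 81.96.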